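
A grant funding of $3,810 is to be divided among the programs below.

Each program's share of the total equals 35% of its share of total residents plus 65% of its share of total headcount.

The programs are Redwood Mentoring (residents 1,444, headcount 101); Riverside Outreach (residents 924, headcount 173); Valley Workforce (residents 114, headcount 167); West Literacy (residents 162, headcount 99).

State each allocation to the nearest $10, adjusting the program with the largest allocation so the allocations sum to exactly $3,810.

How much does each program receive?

Residents total 2,644; headcount total 540.
Blended shares (35% residents + 65% headcount): Redwood Mentoring 0.3127; Riverside Outreach 0.3306; Valley Workforce 0.2161; West Literacy 0.1406.
Pro-rata amounts: Redwood Mentoring 1,191.48; Riverside Outreach 1,259.42; Valley Workforce 823.38; West Literacy 535.73.
After rounding ($10): Redwood Mentoring $1,190; Riverside Outreach $1,260; Valley Workforce $820; West Literacy $540. Sum = $3,810.
Sum already equals the total — no adjustment.

Redwood Mentoring: $1,190 | Riverside Outreach: $1,260 | Valley Workforce: $820 | West Literacy: $540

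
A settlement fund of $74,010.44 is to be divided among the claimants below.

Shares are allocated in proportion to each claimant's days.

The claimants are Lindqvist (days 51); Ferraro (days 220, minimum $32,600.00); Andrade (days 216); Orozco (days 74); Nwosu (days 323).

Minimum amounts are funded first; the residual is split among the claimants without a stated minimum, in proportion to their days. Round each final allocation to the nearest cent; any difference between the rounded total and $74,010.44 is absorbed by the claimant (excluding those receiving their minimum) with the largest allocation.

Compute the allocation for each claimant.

Lindqvist: $3,180.62 · Ferraro: $32,600.00 · Andrade: $13,470.87 · Orozco: $4,615.02 · Nwosu: $20,143.93

Fund the minimums — Ferraro $32,600.00. Balance $41,410.44.
Balance split over remaining days 664: Lindqvist 3,180.6211 → $3,180.62; Andrade 13,470.8660 → $13,470.87; Orozco 4,615.0189 → $4,615.02; Nwosu 20,143.9339 → $20,143.93.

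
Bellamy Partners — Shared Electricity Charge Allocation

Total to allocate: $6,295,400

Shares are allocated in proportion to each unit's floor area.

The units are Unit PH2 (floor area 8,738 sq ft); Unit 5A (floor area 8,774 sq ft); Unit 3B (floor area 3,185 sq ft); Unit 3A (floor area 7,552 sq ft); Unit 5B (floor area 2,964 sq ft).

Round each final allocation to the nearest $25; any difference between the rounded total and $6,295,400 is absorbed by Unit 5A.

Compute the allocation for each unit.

Unit PH2: $1,762,375 · Unit 5A: $1,769,625 · Unit 3B: $642,400 · Unit 3A: $1,523,175 · Unit 5B: $597,825

Total floor area = 31,213.
Proportional shares: Unit PH2 8,738/31,213 × $6,295,400 = 1,762,381.23; Unit 5A 8,774/31,213 × $6,295,400 = 1,769,642.12; Unit 3B 3,185/31,213 × $6,295,400 = 642,387.76; Unit 3A 7,552/31,213 × $6,295,400 = 1,523,174.98; Unit 5B 2,964/31,213 × $6,295,400 = 597,813.91.
At nearest $25: Unit PH2 $1,762,375; Unit 5A $1,769,650; Unit 3B $642,400; Unit 3A $1,523,175; Unit 5B $597,825. Sum = $6,295,425.
Difference $6,295,400 − $6,295,425 = −$25 applied to Unit 5A: Unit 5A becomes $1,769,625.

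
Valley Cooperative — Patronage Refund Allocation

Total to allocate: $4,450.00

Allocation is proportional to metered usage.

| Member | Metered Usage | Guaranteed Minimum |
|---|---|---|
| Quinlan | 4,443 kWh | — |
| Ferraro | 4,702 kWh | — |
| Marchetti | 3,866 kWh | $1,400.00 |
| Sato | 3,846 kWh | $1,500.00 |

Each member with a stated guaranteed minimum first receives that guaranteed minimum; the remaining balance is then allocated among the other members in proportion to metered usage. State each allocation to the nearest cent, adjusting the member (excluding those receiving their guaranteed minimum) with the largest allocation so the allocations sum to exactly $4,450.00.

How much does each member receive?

Quinlan: $753.05 | Ferraro: $796.95 | Marchetti: $1,400.00 | Sato: $1,500.00

Guaranteed amounts: Marchetti $1,400.00; Sato $1,500.00. Remaining pool $1,550.00.
Remaining pool split over remaining metered usage 9,145: Quinlan 753.0508 → $753.05; Ferraro 796.9492 → $796.95.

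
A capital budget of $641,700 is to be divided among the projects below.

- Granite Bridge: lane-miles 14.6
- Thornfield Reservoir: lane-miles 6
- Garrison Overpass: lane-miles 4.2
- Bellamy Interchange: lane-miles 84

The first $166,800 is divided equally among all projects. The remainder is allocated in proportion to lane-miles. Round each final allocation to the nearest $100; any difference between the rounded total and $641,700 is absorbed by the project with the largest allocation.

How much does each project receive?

Granite Bridge: $105,400 | Thornfield Reservoir: $67,900 | Garrison Overpass: $60,000 | Bellamy Interchange: $408,400

$166,800 shared equally gives $41,700 per project.
Remainder $474,900 by lane-miles (total 108.8): Granite Bridge 63,727.39 → $63,700; Thornfield Reservoir 26,189.34 → $26,200; Garrison Overpass 18,332.54 → $18,300; Bellamy Interchange 366,650.74 → $366,700.
Totals: Granite Bridge $41,700 + $63,700 = $105,400; Thornfield Reservoir $41,700 + $26,200 = $67,900; Garrison Overpass $41,700 + $18,300 = $60,000; Bellamy Interchange $41,700 + $366,700 = $408,400.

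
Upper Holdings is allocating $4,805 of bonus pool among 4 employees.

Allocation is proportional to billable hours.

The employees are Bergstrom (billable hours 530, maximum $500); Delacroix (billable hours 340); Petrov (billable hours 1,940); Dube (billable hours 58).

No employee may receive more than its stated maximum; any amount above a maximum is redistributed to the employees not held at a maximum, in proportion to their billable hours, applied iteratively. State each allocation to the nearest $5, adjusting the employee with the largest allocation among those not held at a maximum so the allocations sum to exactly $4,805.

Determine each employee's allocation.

Combined billable hours = 2,868.
Pro-rata shares before constraints: Bergstrom 887.95; Delacroix 569.63; Petrov 3,250.24; Dube 97.17.
Capped: Bergstrom ($500); balance $4,305 reallocated over remaining billable hours 2,338.
Redistributed shares: Delacroix 626.05 → $625; Petrov 3,572.16 → $3,570; Dube 106.80 → $105.
Rounding difference +$5 applied to Petrov → $3,575.

Bergstrom: $500 · Delacroix: $625 · Petrov: $3,575 · Dube: $105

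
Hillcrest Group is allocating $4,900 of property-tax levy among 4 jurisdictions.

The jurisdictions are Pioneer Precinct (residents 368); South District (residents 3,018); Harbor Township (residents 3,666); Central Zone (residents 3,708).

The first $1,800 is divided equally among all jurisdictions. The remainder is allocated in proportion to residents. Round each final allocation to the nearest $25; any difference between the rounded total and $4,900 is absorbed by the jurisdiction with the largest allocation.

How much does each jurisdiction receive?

First tranche $1,800 split equally: $450 each.
Remainder $3,100 by residents (total 10,760): Pioneer Precinct 106.02 → $100; South District 869.50 → $875; Harbor Township 1,056.19 → $1,050; Central Zone 1,068.29 → $1,075.
Totals: Pioneer Precinct $450 + $100 = $550; South District $450 + $875 = $1,325; Harbor Township $450 + $1,050 = $1,500; Central Zone $450 + $1,075 = $1,525.

Pioneer Precinct: $550 · South District: $1,325 · Harbor Township: $1,500 · Central Zone: $1,525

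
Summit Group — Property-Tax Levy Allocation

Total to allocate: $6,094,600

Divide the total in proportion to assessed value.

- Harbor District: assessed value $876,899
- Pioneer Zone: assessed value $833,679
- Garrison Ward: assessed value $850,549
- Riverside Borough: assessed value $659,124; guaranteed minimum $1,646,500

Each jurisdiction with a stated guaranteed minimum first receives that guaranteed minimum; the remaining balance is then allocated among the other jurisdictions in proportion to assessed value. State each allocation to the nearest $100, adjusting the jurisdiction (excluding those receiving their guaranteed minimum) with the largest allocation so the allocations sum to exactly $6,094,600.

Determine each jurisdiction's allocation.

Harbor District: $1,523,000 · Pioneer Zone: $1,447,900 · Garrison Ward: $1,477,200 · Riverside Borough: $1,646,500

Guaranteed amounts: Riverside Borough $1,646,500. Remaining pool $4,448,100.
Remaining pool split over remaining assessed value 2,561,127: Harbor District 1,522,975.80 → $1,523,000; Pioneer Zone 1,447,912.41 → $1,447,900; Garrison Ward 1,477,211.79 → $1,477,200.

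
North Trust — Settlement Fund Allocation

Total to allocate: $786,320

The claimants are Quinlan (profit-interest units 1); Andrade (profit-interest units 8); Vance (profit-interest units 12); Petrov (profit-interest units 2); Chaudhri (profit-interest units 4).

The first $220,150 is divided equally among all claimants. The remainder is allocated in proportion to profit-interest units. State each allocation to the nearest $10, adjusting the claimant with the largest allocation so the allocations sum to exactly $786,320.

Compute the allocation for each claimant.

Quinlan: $65,000 · Andrade: $211,780 · Vance: $295,660 · Petrov: $85,970 · Chaudhri: $127,910

First tranche $220,150 split equally: $44,030 each.
Remainder $566,170 by profit-interest units (total 27): Quinlan 20,969.26 → $20,970; Andrade 167,754.07 → $167,750; Vance 251,631.11 → $251,630; Petrov 41,938.52 → $41,940; Chaudhri 83,877.04 → $83,880.
Totals: Quinlan $44,030 + $20,970 = $65,000; Andrade $44,030 + $167,750 = $211,780; Vance $44,030 + $251,630 = $295,660; Petrov $44,030 + $41,940 = $85,970; Chaudhri $44,030 + $83,880 = $127,910.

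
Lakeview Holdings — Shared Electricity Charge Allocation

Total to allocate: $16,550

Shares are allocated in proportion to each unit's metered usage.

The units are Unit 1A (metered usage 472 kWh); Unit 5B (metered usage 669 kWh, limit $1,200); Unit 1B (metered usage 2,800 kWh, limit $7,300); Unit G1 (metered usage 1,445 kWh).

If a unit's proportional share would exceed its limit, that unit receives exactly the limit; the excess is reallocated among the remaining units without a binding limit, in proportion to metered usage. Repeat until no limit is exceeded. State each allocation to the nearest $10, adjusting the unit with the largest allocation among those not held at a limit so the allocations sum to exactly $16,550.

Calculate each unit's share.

Metered usage total: 5,386.
Pro-rata shares before constraints: Unit 1A 1,450.35; Unit 5B 2,055.69; Unit 1B 8,603.79; Unit G1 4,440.17.
Capped: Unit 5B ($1,200), Unit 1B ($7,300); remaining pool $8,050 reallocated over remaining metered usage 1,917.
Shares after redistribution: Unit 1A 1,982.06 → $1,980; Unit G1 6,067.94 → $6,070.

Unit 1A: $1,980 | Unit 5B: $1,200 | Unit 1B: $7,300 | Unit G1: $6,070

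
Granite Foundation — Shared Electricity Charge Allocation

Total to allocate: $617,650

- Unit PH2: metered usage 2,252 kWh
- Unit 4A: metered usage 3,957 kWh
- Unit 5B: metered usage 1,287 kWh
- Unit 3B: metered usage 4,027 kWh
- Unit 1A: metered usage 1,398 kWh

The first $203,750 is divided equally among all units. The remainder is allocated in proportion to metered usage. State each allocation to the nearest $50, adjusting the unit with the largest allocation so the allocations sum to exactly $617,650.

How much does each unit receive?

$203,750 shared equally gives $40,750 per unit.
Remainder $413,900 by metered usage (total 12,921): Unit PH2 72,138.60 → $72,150; Unit 4A 126,755.07 → $126,750; Unit 5B 41,226.63 → $41,250; Unit 3B 128,997.39 → $129,000; Unit 1A 44,782.31 → $44,800.
Rounding difference −$50 on remainder applied to Unit 3B.
Totals: Unit PH2 $40,750 + $72,150 = $112,900; Unit 4A $40,750 + $126,750 = $167,500; Unit 5B $40,750 + $41,250 = $82,000; Unit 3B $40,750 + $128,950 = $169,700; Unit 1A $40,750 + $44,800 = $85,550.

Unit PH2: $112,900 · Unit 4A: $167,500 · Unit 5B: $82,000 · Unit 3B: $169,700 · Unit 1A: $85,550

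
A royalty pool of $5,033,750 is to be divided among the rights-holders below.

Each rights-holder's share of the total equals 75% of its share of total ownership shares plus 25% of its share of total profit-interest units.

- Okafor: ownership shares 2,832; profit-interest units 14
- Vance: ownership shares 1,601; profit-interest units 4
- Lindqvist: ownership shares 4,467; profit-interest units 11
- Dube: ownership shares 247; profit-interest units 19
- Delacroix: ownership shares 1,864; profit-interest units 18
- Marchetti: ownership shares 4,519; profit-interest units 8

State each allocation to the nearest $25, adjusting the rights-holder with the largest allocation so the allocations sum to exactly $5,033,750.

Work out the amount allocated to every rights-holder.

Totals — ownership shares 15,530, profit-interest units 74.
Blended shares (75% ownership shares + 25% profit-interest units): Okafor 0.1841; Vance 0.0908; Lindqvist 0.2529; Dube 0.0761; Delacroix 0.1508; Marchetti 0.2453.
Proportional shares: Okafor 926,536.41; Vance 457,223.60; Lindqvist 1,272,983.96; Dube 383,157.55; Delacroix 759,241.16; Marchetti 1,234,607.32.
After rounding ($25): Okafor $926,525; Vance $457,225; Lindqvist $1,272,975; Dube $383,150; Delacroix $759,250; Marchetti $1,234,600. Sum = $5,033,725.
Difference $5,033,750 − $5,033,725 = +$25 applied to largest allocation (Lindqvist): Lindqvist becomes $1,273,000.

Okafor: $926,525 | Vance: $457,225 | Lindqvist: $1,273,000 | Dube: $383,150 | Delacroix: $759,250 | Marchetti: $1,234,600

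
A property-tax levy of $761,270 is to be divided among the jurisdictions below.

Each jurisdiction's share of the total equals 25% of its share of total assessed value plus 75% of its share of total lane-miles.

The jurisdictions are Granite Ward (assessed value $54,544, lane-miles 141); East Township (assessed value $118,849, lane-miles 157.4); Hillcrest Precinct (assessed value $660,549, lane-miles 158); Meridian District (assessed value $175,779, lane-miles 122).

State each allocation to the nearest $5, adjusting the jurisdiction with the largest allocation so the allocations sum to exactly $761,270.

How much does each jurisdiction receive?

Granite Ward: $149,465; East Township: $177,775; Hillcrest Precinct: $280,470; Meridian District: $153,560

Assessed value total 1,009,721; lane-miles total 578.4.
Blended shares (25% assessed value + 75% lane-miles): Granite Ward 0.1963; East Township 0.2335; Hillcrest Precinct 0.3684; Meridian District 0.2017.
Proportional shares: Granite Ward 149,465.22; East Township 177,774.59; Hillcrest Precinct 280,469.32; Meridian District 153,560.87.
Rounded to nearest $5: Granite Ward $149,465; East Township $177,775; Hillcrest Precinct $280,470; Meridian District $153,560. Sum = $761,270.
Rounded total matches; no reconciliation needed.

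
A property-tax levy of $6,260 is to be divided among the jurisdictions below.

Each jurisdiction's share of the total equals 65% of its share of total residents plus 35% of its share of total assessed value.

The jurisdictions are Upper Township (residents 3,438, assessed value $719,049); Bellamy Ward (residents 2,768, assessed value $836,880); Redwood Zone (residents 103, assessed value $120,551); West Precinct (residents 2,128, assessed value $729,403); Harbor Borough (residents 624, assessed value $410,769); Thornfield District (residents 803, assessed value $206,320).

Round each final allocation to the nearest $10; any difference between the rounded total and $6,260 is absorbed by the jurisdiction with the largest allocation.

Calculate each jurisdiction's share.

Upper Township: $1,930 | Bellamy Ward: $1,750 | Redwood Zone: $130 | West Precinct: $1,410 | Harbor Borough: $560 | Thornfield District: $480

Totals — residents 9,864, assessed value 3,022,972.
Combined weights (65% residents + 35% assessed value): Upper Township 0.3098; Bellamy Ward 0.2793; Redwood Zone 0.0207; West Precinct 0.2247; Harbor Borough 0.0887; Thornfield District 0.0768.
Unrounded shares: Upper Township 1,939.36; Bellamy Ward 1,748.38; Redwood Zone 129.86; West Precinct 1,406.48; Harbor Borough 555.12; Thornfield District 480.78.
At nearest $10: Upper Township $1,940; Bellamy Ward $1,750; Redwood Zone $130; West Precinct $1,410; Harbor Borough $560; Thornfield District $480. Sum = $6,270.
Difference $6,260 − $6,270 = −$10 applied to largest allocation (Upper Township): Upper Township becomes $1,930.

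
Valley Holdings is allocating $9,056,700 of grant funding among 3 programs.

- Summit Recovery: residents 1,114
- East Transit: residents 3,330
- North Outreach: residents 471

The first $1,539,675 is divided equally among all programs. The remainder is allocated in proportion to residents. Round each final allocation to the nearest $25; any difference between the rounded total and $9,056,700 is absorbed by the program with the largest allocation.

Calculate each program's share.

Summit Recovery: $2,216,975 | East Transit: $5,606,150 | North Outreach: $1,233,575

$1,539,675 shared equally gives $513,225 per program.
Remainder $7,517,025 by residents (total 4,915): Summit Recovery 1,703,757.04 → $1,703,750; East Transit 5,092,918.26 → $5,092,925; North Outreach 720,349.70 → $720,350.
Totals: Summit Recovery $513,225 + $1,703,750 = $2,216,975; East Transit $513,225 + $5,092,925 = $5,606,150; North Outreach $513,225 + $720,350 = $1,233,575.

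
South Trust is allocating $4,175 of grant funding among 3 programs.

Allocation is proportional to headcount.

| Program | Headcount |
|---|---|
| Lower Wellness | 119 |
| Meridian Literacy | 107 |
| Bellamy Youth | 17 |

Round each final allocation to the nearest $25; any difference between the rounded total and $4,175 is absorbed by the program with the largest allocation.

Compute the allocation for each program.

Headcount total: 243.
Unrounded shares: Lower Wellness 119/243 × $4,175 = 2,044.55; Meridian Literacy 107/243 × $4,175 = 1,838.37; Bellamy Youth 17/243 × $4,175 = 292.08.
Rounded to nearest $25: Lower Wellness $2,050; Meridian Literacy $1,850; Bellamy Youth $300. Sum = $4,200.
Difference $4,175 − $4,200 = −$25 applied to largest allocation (Lower Wellness): Lower Wellness becomes $2,025.

Lower Wellness: $2,025 | Meridian Literacy: $1,850 | Bellamy Youth: $300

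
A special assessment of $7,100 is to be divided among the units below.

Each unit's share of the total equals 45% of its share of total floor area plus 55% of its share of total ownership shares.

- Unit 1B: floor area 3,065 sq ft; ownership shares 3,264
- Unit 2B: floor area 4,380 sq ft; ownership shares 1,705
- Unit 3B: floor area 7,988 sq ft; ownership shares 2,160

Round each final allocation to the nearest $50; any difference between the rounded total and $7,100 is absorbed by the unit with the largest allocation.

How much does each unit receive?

Unit 1B: $2,400; Unit 2B: $1,850; Unit 3B: $2,850

Floor area total 15,433; ownership shares total 7,129.
Blended shares (45% floor area + 55% ownership shares): Unit 1B 0.3412; Unit 2B 0.2593; Unit 3B 0.3996.
Proportional shares: Unit 1B 2,422.43; Unit 2B 1,840.70; Unit 3B 2,836.87.
Rounded to nearest $50: Unit 1B $2,400; Unit 2B $1,850; Unit 3B $2,850. Sum = $7,100.
No rounding difference to absorb.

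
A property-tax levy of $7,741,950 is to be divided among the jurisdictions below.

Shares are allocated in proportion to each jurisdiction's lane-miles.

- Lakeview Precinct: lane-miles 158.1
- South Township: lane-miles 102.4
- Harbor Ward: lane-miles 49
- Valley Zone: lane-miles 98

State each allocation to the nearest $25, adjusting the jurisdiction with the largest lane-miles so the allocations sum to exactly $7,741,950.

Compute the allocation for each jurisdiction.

Sum of lane-miles: 158.1 + 102.4 + 49 + 98 = 407.5.
Unrounded shares: Lakeview Precinct 3,003,686.61; South Township 1,945,461.79; Harbor Ward 930,933.87; Valley Zone 1,861,867.73.
Rounded to nearest $25: Lakeview Precinct $3,003,675; South Township $1,945,450; Harbor Ward $930,925; Valley Zone $1,861,875. Sum = $7,741,925.
Difference $7,741,950 − $7,741,925 = +$25 applied to largest lane-miles (Lakeview Precinct): Lakeview Precinct becomes $3,003,700.

Lakeview Precinct: $3,003,700; South Township: $1,945,450; Harbor Ward: $930,925; Valley Zone: $1,861,875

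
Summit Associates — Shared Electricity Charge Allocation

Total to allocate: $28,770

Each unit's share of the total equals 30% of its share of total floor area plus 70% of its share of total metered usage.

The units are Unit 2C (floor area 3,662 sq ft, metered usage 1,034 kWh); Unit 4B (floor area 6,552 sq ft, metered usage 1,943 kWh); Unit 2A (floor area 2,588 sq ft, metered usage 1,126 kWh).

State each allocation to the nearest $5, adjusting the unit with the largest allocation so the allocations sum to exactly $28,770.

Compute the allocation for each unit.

Unit 2C: $7,545 · Unit 4B: $13,955 · Unit 2A: $7,270

Totals — floor area 12,802, metered usage 4,103.
Composite weights (30% floor area + 70% metered usage): Unit 2C 0.2622; Unit 4B 0.4850; Unit 2A 0.2528.
Proportional shares: Unit 2C 7,544.13; Unit 4B 13,954.25; Unit 2A 7,271.62.
After rounding ($5): Unit 2C $7,545; Unit 4B $13,955; Unit 2A $7,270. Sum = $28,770.
Rounded total matches; no reconciliation needed.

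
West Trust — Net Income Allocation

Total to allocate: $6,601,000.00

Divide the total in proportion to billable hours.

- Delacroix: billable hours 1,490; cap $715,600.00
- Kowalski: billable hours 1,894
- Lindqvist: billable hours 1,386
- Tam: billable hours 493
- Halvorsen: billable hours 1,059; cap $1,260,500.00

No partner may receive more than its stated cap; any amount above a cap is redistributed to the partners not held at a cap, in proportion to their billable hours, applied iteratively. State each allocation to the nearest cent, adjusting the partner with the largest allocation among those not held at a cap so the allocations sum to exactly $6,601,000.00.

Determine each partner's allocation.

Billable hours total: 6,322.
Unconstrained shares: Delacroix 1,555,756.0898; Kowalski 1,977,585.2578; Lindqvist 1,447,166.4030; Tam 514,756.8807; Halvorsen 1,105,735.3686.
Capped: Delacroix ($715,600.00); balance $5,885,400.00 reallocated over remaining billable hours 4,832.
Capped: Halvorsen ($1,260,500.00); balance $4,624,900.00 reallocated over remaining billable hours 3,773.
Shares after redistribution: Kowalski 2,321,643.4137 → $2,321,643.41; Lindqvist 1,698,942.8571 → $1,698,942.86; Tam 604,313.7291 → $604,313.73.

Delacroix: $715,600.00 | Kowalski: $2,321,643.41 | Lindqvist: $1,698,942.86 | Tam: $604,313.73 | Halvorsen: $1,260,500.00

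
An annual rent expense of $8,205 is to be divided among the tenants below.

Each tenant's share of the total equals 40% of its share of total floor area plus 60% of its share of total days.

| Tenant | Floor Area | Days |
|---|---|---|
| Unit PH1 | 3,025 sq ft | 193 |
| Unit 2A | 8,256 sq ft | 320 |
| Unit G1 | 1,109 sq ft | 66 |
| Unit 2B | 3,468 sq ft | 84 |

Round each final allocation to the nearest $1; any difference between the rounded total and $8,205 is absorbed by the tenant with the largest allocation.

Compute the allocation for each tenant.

Totals — floor area 15,858, days 663.
Combined weights (40% floor area + 60% days): Unit PH1 0.2510; Unit 2A 0.4978; Unit G1 0.0877; Unit 2B 0.1635.
Pro-rata amounts: Unit PH1 2,059.15; Unit 2A 4,084.79; Unit G1 719.59; Unit 2B 1,341.47.
Rounded to nearest $1: Unit PH1 $2,059; Unit 2A $4,085; Unit G1 $720; Unit 2B $1,341. Sum = $8,205.
Rounded total matches; no reconciliation needed.

Unit PH1: $2,059; Unit 2A: $4,085; Unit G1: $720; Unit 2B: $1,341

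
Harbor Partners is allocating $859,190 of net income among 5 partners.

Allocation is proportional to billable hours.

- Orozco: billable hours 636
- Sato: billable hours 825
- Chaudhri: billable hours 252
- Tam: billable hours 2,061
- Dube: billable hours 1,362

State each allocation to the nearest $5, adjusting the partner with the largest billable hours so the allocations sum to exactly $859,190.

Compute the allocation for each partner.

Orozco: $106,395 | Sato: $138,010 | Chaudhri: $42,155 | Tam: $344,785 | Dube: $227,845

Sum of billable hours: 5,136.
Proportional shares: Orozco 636/5,136 × $859,190 = 106,395.02; Sato 825/5,136 × $859,190 = 138,012.41; Chaudhri 252/5,136 × $859,190 = 42,156.52; Tam 2,061/5,136 × $859,190 = 344,780.10; Dube 1,362/5,136 × $859,190 = 227,845.95.
At nearest $5: Orozco $106,395; Sato $138,010; Chaudhri $42,155; Tam $344,780; Dube $227,845. Sum = $859,185.
Difference $859,190 − $859,185 = +$5 applied to largest billable hours (Tam): Tam becomes $344,785.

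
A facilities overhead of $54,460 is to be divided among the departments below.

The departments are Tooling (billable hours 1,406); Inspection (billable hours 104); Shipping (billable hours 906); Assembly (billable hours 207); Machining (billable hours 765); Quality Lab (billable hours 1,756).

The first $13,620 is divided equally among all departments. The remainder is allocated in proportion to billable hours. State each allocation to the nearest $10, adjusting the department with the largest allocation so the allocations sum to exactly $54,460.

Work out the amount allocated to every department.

Tooling: $13,430; Inspection: $3,100; Shipping: $9,460; Assembly: $3,910; Machining: $8,340; Quality Lab: $16,220

Equal tier: $13,620 ÷ 6 = $2,270 apiece.
Remainder $40,840 by billable hours (total 5,144): Tooling 11,162.72 → $11,160; Inspection 825.69 → $830; Shipping 7,193.05 → $7,190; Assembly 1,643.44 → $1,640; Machining 6,073.60 → $6,070; Quality Lab 13,941.49 → $13,940.
Rounding difference +$10 on remainder applied to Quality Lab.
Totals: Tooling $2,270 + $11,160 = $13,430; Inspection $2,270 + $830 = $3,100; Shipping $2,270 + $7,190 = $9,460; Assembly $2,270 + $1,640 = $3,910; Machining $2,270 + $6,070 = $8,340; Quality Lab $2,270 + $13,950 = $16,220.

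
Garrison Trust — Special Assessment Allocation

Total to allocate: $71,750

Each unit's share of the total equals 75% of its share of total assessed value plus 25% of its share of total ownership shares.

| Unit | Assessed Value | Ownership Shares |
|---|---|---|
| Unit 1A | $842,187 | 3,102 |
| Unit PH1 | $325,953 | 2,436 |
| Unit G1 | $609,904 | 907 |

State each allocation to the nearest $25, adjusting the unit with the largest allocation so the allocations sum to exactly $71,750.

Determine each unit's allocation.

Unit 1A: $34,125 | Unit PH1: $16,650 | Unit G1: $20,975

Totals — assessed value 1,778,044, ownership shares 6,445.
Composite weights (75% assessed value + 25% ownership shares): Unit 1A 0.4756; Unit PH1 0.2320; Unit G1 0.2924.
Pro-rata amounts: Unit 1A 34,122.17; Unit PH1 16,644.76; Unit G1 20,983.07.
Rounded to nearest $25: Unit 1A $34,125; Unit PH1 $16,650; Unit G1 $20,975. Sum = $71,750.
No rounding difference to absorb.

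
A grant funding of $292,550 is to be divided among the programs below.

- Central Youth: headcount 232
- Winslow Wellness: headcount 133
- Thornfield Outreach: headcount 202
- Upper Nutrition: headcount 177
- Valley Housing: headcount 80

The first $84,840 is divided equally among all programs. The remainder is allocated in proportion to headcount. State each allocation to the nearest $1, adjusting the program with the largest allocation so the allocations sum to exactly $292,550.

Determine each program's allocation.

$84,840 shared equally gives $16,968 per program.
Remainder $207,710 by headcount (total 824): Central Youth 58,481.46 → $58,481; Winslow Wellness 33,526.01 → $33,526; Thornfield Outreach 50,919.20 → $50,919; Upper Nutrition 44,617.32 → $44,617; Valley Housing 20,166.02 → $20,166.
Rounding difference +$1 on remainder applied to Central Youth.
Totals: Central Youth $16,968 + $58,482 = $75,450; Winslow Wellness $16,968 + $33,526 = $50,494; Thornfield Outreach $16,968 + $50,919 = $67,887; Upper Nutrition $16,968 + $44,617 = $61,585; Valley Housing $16,968 + $20,166 = $37,134.

Central Youth: $75,450; Winslow Wellness: $50,494; Thornfield Outreach: $67,887; Upper Nutrition: $61,585; Valley Housing: $37,134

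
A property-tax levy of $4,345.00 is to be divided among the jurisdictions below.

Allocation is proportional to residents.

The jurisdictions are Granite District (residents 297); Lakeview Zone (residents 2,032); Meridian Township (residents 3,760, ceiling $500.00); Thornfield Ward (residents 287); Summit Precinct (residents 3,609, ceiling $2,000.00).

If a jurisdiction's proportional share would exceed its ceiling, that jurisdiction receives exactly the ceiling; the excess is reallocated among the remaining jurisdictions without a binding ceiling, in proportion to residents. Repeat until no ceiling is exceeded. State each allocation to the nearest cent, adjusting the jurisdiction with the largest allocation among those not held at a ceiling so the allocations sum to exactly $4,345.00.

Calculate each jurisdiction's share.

Granite District: $209.47 | Lakeview Zone: $1,433.12 | Meridian Township: $500.00 | Thornfield Ward: $202.41 | Summit Precinct: $2,000.00

Combined residents = 9,985.
Pro-rata shares before constraints: Granite District 129.2404; Lakeview Zone 884.2303; Meridian Township 1,636.1743; Thornfield Ward 124.8888; Summit Precinct 1,570.4662.
Held at cap: Meridian Township ($500.00); remaining pool $3,845.00 reallocated over remaining residents 6,225.
Held at cap: Summit Precinct ($2,000.00); remaining pool $1,845.00 reallocated over remaining residents 2,616.
Shares after redistribution: Granite District 209.4667 → $209.47; Lakeview Zone 1,433.1193 → $1,433.12; Thornfield Ward 202.4140 → $202.41.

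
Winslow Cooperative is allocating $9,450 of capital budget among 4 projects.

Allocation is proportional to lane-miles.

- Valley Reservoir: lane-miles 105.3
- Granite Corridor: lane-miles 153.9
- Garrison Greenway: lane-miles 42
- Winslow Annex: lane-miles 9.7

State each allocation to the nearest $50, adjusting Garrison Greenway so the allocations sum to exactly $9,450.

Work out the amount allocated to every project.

Total lane-miles = 310.9.
Proportional shares: Valley Reservoir 105.3/310.9 × $9,450 = 3,200.66; Granite Corridor 153.9/310.9 × $9,450 = 4,677.89; Garrison Greenway 42/310.9 × $9,450 = 1,276.62; Winslow Annex 9.7/310.9 × $9,450 = 294.84.
Rounded to nearest $50: Valley Reservoir $3,200; Granite Corridor $4,700; Garrison Greenway $1,300; Winslow Annex $300. Sum = $9,500.
Difference $9,450 − $9,500 = −$50 applied to Garrison Greenway: Garrison Greenway becomes $1,250.

Valley Reservoir: $3,200 · Granite Corridor: $4,700 · Garrison Greenway: $1,250 · Winslow Annex: $300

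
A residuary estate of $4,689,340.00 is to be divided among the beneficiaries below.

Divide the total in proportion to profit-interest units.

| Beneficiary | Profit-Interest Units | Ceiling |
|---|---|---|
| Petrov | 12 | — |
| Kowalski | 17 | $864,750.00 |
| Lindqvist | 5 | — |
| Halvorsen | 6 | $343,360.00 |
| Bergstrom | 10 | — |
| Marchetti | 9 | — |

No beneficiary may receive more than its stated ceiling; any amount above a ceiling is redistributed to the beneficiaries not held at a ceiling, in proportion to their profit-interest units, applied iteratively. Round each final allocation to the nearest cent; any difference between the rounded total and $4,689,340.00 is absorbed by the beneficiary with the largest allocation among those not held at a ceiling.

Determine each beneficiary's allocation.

Total profit-interest units = 59.
Pro-rata shares before constraints: Petrov 953,764.0678; Kowalski 1,351,165.7627; Lindqvist 397,401.6949; Halvorsen 476,882.0339; Bergstrom 794,803.3898; Marchetti 715,323.0508.
Capped: Kowalski ($864,750.00), Halvorsen ($343,360.00); balance $3,481,230.00 reallocated over remaining profit-interest units 36.
Redistributed shares: Petrov 1,160,410.0000 → $1,160,410.00; Lindqvist 483,504.1667 → $483,504.17; Bergstrom 967,008.3333 → $967,008.33; Marchetti 870,307.5000 → $870,307.50.

Petrov: $1,160,410.00; Kowalski: $864,750.00; Lindqvist: $483,504.17; Halvorsen: $343,360.00; Bergstrom: $967,008.33; Marchetti: $870,307.50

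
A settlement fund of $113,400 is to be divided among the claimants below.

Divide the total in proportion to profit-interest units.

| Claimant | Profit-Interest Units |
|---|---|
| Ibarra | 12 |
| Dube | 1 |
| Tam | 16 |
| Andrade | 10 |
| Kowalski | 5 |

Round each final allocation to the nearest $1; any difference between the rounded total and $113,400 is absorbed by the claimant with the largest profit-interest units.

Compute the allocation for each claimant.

Ibarra: $30,927; Dube: $2,577; Tam: $41,237; Andrade: $25,773; Kowalski: $12,886

Profit-interest units total: 44.
Raw shares: Ibarra 12/44 × $113,400 = 30,927.27; Dube 1/44 × $113,400 = 2,577.27; Tam 16/44 × $113,400 = 41,236.36; Andrade 10/44 × $113,400 = 25,772.73; Kowalski 5/44 × $113,400 = 12,886.36.
At nearest $1: Ibarra $30,927; Dube $2,577; Tam $41,236; Andrade $25,773; Kowalski $12,886. Sum = $113,399.
Difference $113,400 − $113,399 = +$1 applied to largest profit-interest units (Tam): Tam becomes $41,237.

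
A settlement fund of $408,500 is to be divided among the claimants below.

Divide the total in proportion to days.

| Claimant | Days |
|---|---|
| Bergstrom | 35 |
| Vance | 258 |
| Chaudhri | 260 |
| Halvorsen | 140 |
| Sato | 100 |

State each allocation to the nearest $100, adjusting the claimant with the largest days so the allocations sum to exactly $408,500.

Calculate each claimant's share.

Total days = 793.
Unrounded shares: Bergstrom 35/793 × $408,500 = 18,029.63; Vance 258/793 × $408,500 = 132,904.16; Chaudhri 260/793 × $408,500 = 133,934.43; Halvorsen 140/793 × $408,500 = 72,118.54; Sato 100/793 × $408,500 = 51,513.24.
Rounded to nearest $100: Bergstrom $18,000; Vance $132,900; Chaudhri $133,900; Halvorsen $72,100; Sato $51,500. Sum = $408,400.
Difference $408,500 − $408,400 = +$100 applied to largest days (Chaudhri): Chaudhri becomes $134,000.

Bergstrom: $18,000; Vance: $132,900; Chaudhri: $134,000; Halvorsen: $72,100; Sato: $51,500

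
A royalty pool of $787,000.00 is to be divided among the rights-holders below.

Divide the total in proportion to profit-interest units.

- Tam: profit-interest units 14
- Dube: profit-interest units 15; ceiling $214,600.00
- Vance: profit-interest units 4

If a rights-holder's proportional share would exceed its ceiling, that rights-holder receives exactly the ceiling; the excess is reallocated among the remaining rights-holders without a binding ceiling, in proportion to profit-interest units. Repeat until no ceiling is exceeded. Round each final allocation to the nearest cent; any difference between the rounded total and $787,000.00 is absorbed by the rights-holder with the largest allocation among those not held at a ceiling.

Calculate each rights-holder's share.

Tam: $445,200.00; Dube: $214,600.00; Vance: $127,200.00

Total profit-interest units = 33.
Pro-rata shares before constraints: Tam 333,878.7879; Dube 357,727.2727; Vance 95,393.9394.
Held at cap: Dube ($214,600.00); balance $572,400.00 reallocated over remaining profit-interest units 18.
Redistributed shares: Tam 445,200.0000 → $445,200.00; Vance 127,200.0000 → $127,200.00.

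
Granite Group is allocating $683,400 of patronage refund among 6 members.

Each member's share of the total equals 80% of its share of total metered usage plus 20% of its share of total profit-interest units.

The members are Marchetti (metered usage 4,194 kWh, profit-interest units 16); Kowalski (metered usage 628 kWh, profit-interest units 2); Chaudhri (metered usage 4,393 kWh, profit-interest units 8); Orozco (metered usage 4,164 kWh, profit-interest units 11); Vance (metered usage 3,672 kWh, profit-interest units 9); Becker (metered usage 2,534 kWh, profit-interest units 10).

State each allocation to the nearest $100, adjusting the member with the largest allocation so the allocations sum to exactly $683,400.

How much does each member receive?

Totals — metered usage 19,585, profit-interest units 56.
Composite weights (80% metered usage + 20% profit-interest units): Marchetti 0.2285; Kowalski 0.0328; Chaudhri 0.2080; Orozco 0.2094; Vance 0.1821; Becker 0.1392.
Pro-rata amounts: Marchetti 156,127.95; Kowalski 22,412.20; Chaudhri 142,157.37; Orozco 143,086.92; Vance 124,471.19; Becker 95,144.36.
At nearest $100: Marchetti $156,100; Kowalski $22,400; Chaudhri $142,200; Orozco $143,100; Vance $124,500; Becker $95,100. Sum = $683,400.
Sum already equals the total — no adjustment.

Marchetti: $156,100 · Kowalski: $22,400 · Chaudhri: $142,200 · Orozco: $143,100 · Vance: $124,500 · Becker: $95,100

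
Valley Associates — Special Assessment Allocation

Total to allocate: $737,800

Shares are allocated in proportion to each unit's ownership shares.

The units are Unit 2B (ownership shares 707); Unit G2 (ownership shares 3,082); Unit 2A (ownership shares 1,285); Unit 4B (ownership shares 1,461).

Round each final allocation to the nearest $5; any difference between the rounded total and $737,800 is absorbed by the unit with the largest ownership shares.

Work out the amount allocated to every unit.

Unit 2B: $79,820 | Unit G2: $347,960 | Unit 2A: $145,075 | Unit 4B: $164,945

Combined ownership shares = 6,535.
Proportional shares: Unit 2B 707/6,535 × $737,800 = 79,820.14; Unit G2 3,082/6,535 × $737,800 = 347,957.09; Unit 2A 1,285/6,535 × $737,800 = 145,076.21; Unit 4B 1,461/6,535 × $737,800 = 164,946.56.
At nearest $5: Unit 2B $79,820; Unit G2 $347,955; Unit 2A $145,075; Unit 4B $164,945. Sum = $737,795.
Difference $737,800 − $737,795 = +$5 applied to largest ownership shares (Unit G2): Unit G2 becomes $347,960.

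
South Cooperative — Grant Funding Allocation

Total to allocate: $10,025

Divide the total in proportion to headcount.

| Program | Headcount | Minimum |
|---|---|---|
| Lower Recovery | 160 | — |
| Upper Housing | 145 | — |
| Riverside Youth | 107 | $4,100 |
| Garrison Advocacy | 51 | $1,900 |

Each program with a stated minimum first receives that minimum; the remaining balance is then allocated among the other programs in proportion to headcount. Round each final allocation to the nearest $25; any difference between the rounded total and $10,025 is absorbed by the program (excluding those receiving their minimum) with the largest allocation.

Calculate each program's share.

Lower Recovery: $2,100 | Upper Housing: $1,925 | Riverside Youth: $4,100 | Garrison Advocacy: $1,900

Minimums first: Riverside Youth $4,100; Garrison Advocacy $1,900. Remaining pool $4,025.
Remaining pool split over remaining headcount 305: Lower Recovery 2,111.48 → $2,100; Upper Housing 1,913.52 → $1,925.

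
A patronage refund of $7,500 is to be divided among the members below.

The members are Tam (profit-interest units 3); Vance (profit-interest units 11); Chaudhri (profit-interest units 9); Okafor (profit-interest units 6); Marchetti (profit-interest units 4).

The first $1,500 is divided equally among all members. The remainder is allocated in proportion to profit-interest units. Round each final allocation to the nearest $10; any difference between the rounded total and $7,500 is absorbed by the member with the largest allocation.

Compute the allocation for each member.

First tranche $1,500 split equally: $300 each.
Remainder $6,000 by profit-interest units (total 33): Tam 545.45 → $550; Vance 2,000.00 → $2,000; Chaudhri 1,636.36 → $1,640; Okafor 1,090.91 → $1,090; Marchetti 727.27 → $730.
Rounding difference −$10 on remainder applied to Vance.
Totals: Tam $300 + $550 = $850; Vance $300 + $1,990 = $2,290; Chaudhri $300 + $1,640 = $1,940; Okafor $300 + $1,090 = $1,390; Marchetti $300 + $730 = $1,030.

Tam: $850 | Vance: $2,290 | Chaudhri: $1,940 | Okafor: $1,390 | Marchetti: $1,030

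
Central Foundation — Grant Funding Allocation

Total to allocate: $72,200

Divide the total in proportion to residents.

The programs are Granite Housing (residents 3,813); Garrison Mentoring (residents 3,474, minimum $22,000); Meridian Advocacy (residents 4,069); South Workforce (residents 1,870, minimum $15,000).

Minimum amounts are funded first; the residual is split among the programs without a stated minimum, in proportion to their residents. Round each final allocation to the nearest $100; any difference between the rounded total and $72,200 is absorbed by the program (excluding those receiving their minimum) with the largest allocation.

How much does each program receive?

Granite Housing: $17,000; Garrison Mentoring: $22,000; Meridian Advocacy: $18,200; South Workforce: $15,000

Minimums first: Garrison Mentoring $22,000; South Workforce $15,000. Balance $35,200.
Balance split over remaining residents 7,882: Granite Housing 17,028.37 → $17,000; Meridian Advocacy 18,171.63 → $18,200.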